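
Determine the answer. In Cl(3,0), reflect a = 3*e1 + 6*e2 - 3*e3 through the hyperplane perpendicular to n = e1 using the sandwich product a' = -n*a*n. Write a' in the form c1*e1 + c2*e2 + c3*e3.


Reflection formula: a' = -n*a*n, with n = e1 (unit vector, n^2 = 1).
For reflection through hyperplane perp to e1:
The component along e1 flips sign, others stay.
a = (3, 6, -3)
a' = (-3, 6, -3)
a' = -3*e1 + 6*e2 - 3*e3


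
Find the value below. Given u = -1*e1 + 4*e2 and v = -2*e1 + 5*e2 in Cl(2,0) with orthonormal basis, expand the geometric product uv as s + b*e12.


Expand: (-1*e1 + 4*e2)(-2*e1 + 5*e2)
= (-1)*(-2)*e1e1 + (-1)*5*e1e2 + 4*(-2)*e2e1 + 4*5*e2e2
Using e1^2 = e2^2 = 1, e2e1 = -e1e2:
Scalar part s = (-1)*(-2) + 4*5 = 2 + 20 = 22
Bivector part b = (-1)*5 - 4*(-2) = -5 - (-8) = 3
uv = 22 + 3*e12


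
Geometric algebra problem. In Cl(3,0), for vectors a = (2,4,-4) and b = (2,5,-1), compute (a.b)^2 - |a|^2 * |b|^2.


a . b = 2*2 + 4*5 + (-4)*(-1)
= 4 + 20 + 4 = 28
|a|^2 = 2^2 + 4^2 + (-4)^2 = 36
|b|^2 = 2^2 + 5^2 + (-1)^2 = 30
(a.b)^2 = 28^2 = 784
|a|^2 * |b|^2 = 36 * 30 = 1080
Result = 784 - 1080 = -296


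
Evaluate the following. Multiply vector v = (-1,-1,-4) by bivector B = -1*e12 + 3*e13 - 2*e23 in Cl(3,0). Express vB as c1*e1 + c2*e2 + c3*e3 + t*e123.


vB has grade-1 (vector) and grade-3 (trivector) parts: vB = (v _| B) + (v ^ B).
Vector part <vB>_1:
  e1: -v2*b12 - v3*b13 = -(-1)*(-1) - (-4)*(3) = 11
  e2: v1*b12 - v3*b23 = (-1)*(-1) - (-4)*(-2) = -7
  e3: v1*b13 + v2*b23 = (-1)*(3) + (-1)*(-2) = -1
Trivector part <vB>_3:
  e123: v1*b23 - v2*b13 + v3*b12 = (-1)*(-2) - (-1)*(3) + (-4)*(-1) = 9
vB = 11*e1 - 7*e2 - 1*e3 + 9*e123


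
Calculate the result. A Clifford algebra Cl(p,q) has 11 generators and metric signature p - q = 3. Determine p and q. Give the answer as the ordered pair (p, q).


We need p + q = 11 and p - q = 3.
Adding: 2p = 11 + 3 = 14, so p = 7.
Then q = 11 - 7 = 4.
(p, q) = (7, 4)


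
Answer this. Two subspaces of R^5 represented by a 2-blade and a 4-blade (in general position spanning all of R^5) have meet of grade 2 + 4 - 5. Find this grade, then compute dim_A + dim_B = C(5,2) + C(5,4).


Meet grade = grade(A) + grade(B) - n
= 2 + 4 - 5 = 1
C(5,2) = 10
C(5,4) = 5
dim_A + dim_B = 10 + 5 = 15


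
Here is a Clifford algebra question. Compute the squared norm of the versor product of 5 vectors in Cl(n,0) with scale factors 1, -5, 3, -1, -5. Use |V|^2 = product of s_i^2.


Each vector v_i has |v_i|^2 = s_i^2
Squared scales: 1^2 = 1, (-5)^2 = 25, 3^2 = 9, (-1)^2 = 1, (-5)^2 = 25
|V|^2 = 1 * 25 * 9 * 1 * 25
= 5625


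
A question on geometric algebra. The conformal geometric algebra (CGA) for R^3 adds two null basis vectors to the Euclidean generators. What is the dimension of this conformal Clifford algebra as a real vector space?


The conformal model of R^3 uses Cl(4,1): the 3 Euclidean generators plus two extra orthogonal generators e+ (e+^2 = +1) and e- (e-^2 = -1), from which the null vectors e0, einf are built.
Number of generators m = 3 + 2 = 5.
dim Cl(p,q) = 2^m = 2^5 = 32


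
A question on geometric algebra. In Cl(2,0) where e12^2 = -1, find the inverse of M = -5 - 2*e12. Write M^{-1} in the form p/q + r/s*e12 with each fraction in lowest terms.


M = -5 - 2*e12, where e12^2 = -1.
Since M commutes with its reverse ~M = a - b*e12, M * ~M = a^2 - b^2*e12^2 = a^2 + b^2.
So M^{-1} = ~M / (a^2 + b^2) = (a - b*e12)/(a^2 + b^2).
a^2 + b^2 = 25 + 4 = 29
Scalar part = -5/29 = -5/29
Bivector coeff = 2/29 = 2/29
M^{-1} = -5/29 + 2/29*e12


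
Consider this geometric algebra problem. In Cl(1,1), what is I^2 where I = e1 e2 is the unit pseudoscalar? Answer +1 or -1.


The pseudoscalar I = e1...e_n (product of all n generators) of Cl(p,q) satisfies I^2 = (-1)^(q + n(n-1)/2).
p = 1, q = 1, n = p + q = 2
n(n-1)/2 = 2 * 1 / 2 = 1
Exponent = q + n(n-1)/2 = 1 + 1 = 2
I^2 = (-1)^2 = +1


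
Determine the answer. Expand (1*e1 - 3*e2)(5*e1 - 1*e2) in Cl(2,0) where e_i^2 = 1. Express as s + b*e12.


Expand: (1*e1 - 3*e2)(5*e1 - 1*e2)
= 1*5*e1e1 + 1*(-1)*e1e2 + (-3)*5*e2e1 + (-3)*(-1)*e2e2
Using e1^2 = e2^2 = 1, e2e1 = -e1e2:
Scalar part s = 1*5 + (-3)*(-1) = 5 + 3 = 8
Bivector part b = 1*(-1) - (-3)*5 = -1 - (-15) = 14
uv = 8 + 14*e12


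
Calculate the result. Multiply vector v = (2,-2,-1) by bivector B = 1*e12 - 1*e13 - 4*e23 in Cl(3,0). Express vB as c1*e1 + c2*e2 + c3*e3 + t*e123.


vB has grade-1 (vector) and grade-3 (trivector) parts: vB = (v _| B) + (v ^ B).
Vector part <vB>_1:
  e1: -v2*b12 - v3*b13 = -(-2)*(1) - (-1)*(-1) = 1
  e2: v1*b12 - v3*b23 = (2)*(1) - (-1)*(-4) = -2
  e3: v1*b13 + v2*b23 = (2)*(-1) + (-2)*(-4) = 6
Trivector part <vB>_3:
  e123: v1*b23 - v2*b13 + v3*b12 = (2)*(-4) - (-2)*(-1) + (-1)*(1) = -11
vB = 1*e1 - 2*e2 + 6*e3 - 11*e123


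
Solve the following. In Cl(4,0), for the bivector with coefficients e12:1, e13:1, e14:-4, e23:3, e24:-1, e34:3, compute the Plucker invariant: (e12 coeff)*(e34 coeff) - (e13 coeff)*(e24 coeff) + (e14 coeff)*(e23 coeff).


Plucker relation: af - be + cd
a*f = 1*3 = 3
b*e = 1*(-1) = -1
c*d = (-4)*3 = -12
af - be + cd = 3 - (-1) + (-12)
= -8


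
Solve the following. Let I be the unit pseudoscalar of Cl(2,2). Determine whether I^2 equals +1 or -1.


The pseudoscalar I = e1...e_n (product of all n generators) of Cl(p,q) satisfies I^2 = (-1)^(q + n(n-1)/2).
p = 2, q = 2, n = p + q = 4
n(n-1)/2 = 4 * 3 / 2 = 6
Exponent = q + n(n-1)/2 = 2 + 6 = 8
I^2 = (-1)^8 = +1


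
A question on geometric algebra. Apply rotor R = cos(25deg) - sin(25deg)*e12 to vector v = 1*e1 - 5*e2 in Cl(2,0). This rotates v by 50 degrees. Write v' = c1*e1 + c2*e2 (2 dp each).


Rotor R = cos(25deg) - sin(25deg)*e12
Rotation angle theta = 2 * 25 = 50 degrees
v' = R*v*~R rotates v by theta.
cos(50deg) = 0.6428, sin(50deg) = 0.7660
v'_1 = 1*cos(50deg) - (-5)*sin(50deg)
= 1*0.6428 - (-5)*0.7660
= 4.47
v'_2 = 1*sin(50deg) + (-5)*cos(50deg)
= 1*0.7660 + (-5)*0.6428
= -2.45
v' = 4.47*e1 - 2.45*e2


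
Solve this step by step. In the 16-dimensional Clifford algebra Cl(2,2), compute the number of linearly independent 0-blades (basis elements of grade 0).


Number of grade-k basis blades in Cl(p,q) with n = p + q is C(n, k).
n = 2 + 2 = 4
C(4, 0) = 4! / (0! * 4!)
= 24 / (1 * 24)
= 1


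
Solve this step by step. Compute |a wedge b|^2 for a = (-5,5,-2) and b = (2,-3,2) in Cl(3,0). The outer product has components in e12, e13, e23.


a wedge b = (a1*b2 - a2*b1)*e12 + (a1*b3 - a3*b1)*e13 + (a2*b3 - a3*b2)*e23
e12 coeff: (-5)*(-3) - 5*2 = 15 - 10 = 5
e13 coeff: (-5)*2 - (-2)*2 = -10 - (-4) = -6
e23 coeff: 5*2 - (-2)*(-3) = 10 - 6 = 4
|a wedge b|^2 = 5^2 + (-6)^2 + 4^2
= 25 + 36 + 16
= 77


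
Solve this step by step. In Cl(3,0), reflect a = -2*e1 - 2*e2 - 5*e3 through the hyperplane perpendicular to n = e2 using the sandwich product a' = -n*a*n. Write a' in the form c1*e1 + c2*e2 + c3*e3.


Reflection formula: a' = -n*a*n, with n = e2 (unit vector, n^2 = 1).
For reflection through hyperplane perp to e2:
The component along e2 flips sign, others stay.
a = (-2, -2, -5)
a' = (-2, 2, -5)
a' = -2*e1 + 2*e2 - 5*e3


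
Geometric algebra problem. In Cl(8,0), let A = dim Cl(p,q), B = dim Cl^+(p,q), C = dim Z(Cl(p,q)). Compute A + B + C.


n = 8 + 0 = 8
Total dim = 2^8 = 256
Even subalgebra dim = 2^7 = 128
n is even, so center dim = 1
Sum = 256 + 128 + 1 = 385


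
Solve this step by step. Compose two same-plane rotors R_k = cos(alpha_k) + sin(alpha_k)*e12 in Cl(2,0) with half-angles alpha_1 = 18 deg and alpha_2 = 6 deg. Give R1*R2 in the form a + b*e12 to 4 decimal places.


Same-plane rotors commute and their half-angles add:
R1*R2 = cos(a1 + a2) + sin(a1 + a2)*e12.
a1 + a2 = 18 + 6 = 24 deg
cos(24 deg) = 0.9135
sin(24 deg) = 0.4067
R1*R2 = 0.9135 + 0.4067*e12


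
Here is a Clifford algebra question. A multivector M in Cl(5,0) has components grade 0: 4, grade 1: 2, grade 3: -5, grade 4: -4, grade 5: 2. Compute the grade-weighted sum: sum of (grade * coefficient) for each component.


Grade-weighted sum = sum of grade_k * coefficient_k
0*4 = 0
1*2 = 2
3*(-5) = -15
4*(-4) = -16
5*2 = 10
Total = 0 + 2 + (-15) + (-16) + 10 = -19


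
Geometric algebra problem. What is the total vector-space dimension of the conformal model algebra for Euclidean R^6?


The conformal model of R^6 uses Cl(7,1): the 6 Euclidean generators plus two extra orthogonal generators e+ (e+^2 = +1) and e- (e-^2 = -1), from which the null vectors e0, einf are built.
Number of generators m = 6 + 2 = 8.
dim Cl(p,q) = 2^m = 2^8 = 256


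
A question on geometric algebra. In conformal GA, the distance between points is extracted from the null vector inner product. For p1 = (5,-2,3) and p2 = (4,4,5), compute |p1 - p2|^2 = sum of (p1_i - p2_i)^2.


p1 - p2 = (1, -6, -2)
|p1 - p2|^2 = 1^2 + (-6)^2 + (-2)^2
= 1 + 36 + 4
= 41


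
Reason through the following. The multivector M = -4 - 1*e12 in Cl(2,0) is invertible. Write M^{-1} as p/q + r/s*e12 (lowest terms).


M = -4 - 1*e12, where e12^2 = -1.
Since M commutes with its reverse ~M = a - b*e12, M * ~M = a^2 - b^2*e12^2 = a^2 + b^2.
So M^{-1} = ~M / (a^2 + b^2) = (a - b*e12)/(a^2 + b^2).
a^2 + b^2 = 16 + 1 = 17
Scalar part = -4/17 = -4/17
Bivector coeff = 1/17 = 1/17
M^{-1} = -4/17 + 1/17*e12


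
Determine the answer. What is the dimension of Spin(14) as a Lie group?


Spin(n) double-covers SO(n); both have Lie algebra so(n) of dimension n(n-1)/2.
n = 14
n(n-1) = 14 * 13 = 182
dim Spin(14) = 182/2 = 91


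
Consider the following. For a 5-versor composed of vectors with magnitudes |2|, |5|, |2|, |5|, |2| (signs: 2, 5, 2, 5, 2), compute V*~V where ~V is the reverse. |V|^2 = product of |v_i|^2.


Each vector v_i has |v_i|^2 = s_i^2
Squared scales: 2^2 = 4, 5^2 = 25, 2^2 = 4, 5^2 = 25, 2^2 = 4
|V|^2 = 4 * 25 * 4 * 25 * 4
= 40000


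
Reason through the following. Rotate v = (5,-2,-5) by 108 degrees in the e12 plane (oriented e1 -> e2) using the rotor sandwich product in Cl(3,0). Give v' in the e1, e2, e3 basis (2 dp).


Rotor R = cos(54deg) - sin(54deg)*e12
Rotation angle theta = 2 * 54 = 108 degrees in the e12 plane (e1 -> e2).
The component perpendicular to the plane (e3) is invariant: v'_3 = v3 = -5.00
cos(108deg) = -0.3090, sin(108deg) = 0.9511
v'_1 = v1*cos(theta) - v2*sin(theta) = 5*(-0.3090) - (-2)*0.9511 = 0.36
v'_2 = v1*sin(theta) + v2*cos(theta) = 5*0.9511 + (-2)*(-0.3090) = 5.37
v' = 0.36*e1 + 5.37*e2 - 5.00*e3


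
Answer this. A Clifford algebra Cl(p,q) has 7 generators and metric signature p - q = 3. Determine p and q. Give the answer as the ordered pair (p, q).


We need p + q = 7 and p - q = 3.
Adding: 2p = 7 + 3 = 10, so p = 5.
Then q = 7 - 5 = 2.
(p, q) = (5, 2)


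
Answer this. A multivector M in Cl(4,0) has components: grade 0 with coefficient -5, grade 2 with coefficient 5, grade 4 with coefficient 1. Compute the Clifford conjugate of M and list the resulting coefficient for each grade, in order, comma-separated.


Clifford conjugate sign for grade k: (-1)^(k(k+1)/2)
Grade 0: (-1)^(0*1/2) = (-1)^0 = 1, coeff -5 -> -5
Grade 2: (-1)^(2*3/2) = (-1)^3 = -1, coeff 5 -> -5
Grade 4: (-1)^(4*5/2) = (-1)^10 = 1, coeff 1 -> 1
Conjugated coefficients: -5, -5, 1


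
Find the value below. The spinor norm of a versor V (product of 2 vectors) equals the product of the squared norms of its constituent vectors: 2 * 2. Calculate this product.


Spinor norm N(V) = |v1|^2 * |v2|^2 * ... * |v2|^2
= 2 * 2
Running product: 2, 4
N(V) = 4


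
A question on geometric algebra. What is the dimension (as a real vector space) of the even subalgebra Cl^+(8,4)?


Even subalgebra dimension = 2^(n-1)
n = 8 + 4 = 12
2^(12 - 1) = 2^11 = 2048
Verification: sum of C(12,k) for even k = 1 + 66 + 495 + 924 + 495 + 66 + 1 = 2048
Result = 2048


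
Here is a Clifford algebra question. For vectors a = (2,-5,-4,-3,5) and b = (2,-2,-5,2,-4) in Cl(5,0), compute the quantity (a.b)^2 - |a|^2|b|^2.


a . b = 2*2 + (-5)*(-2) + (-4)*(-5) + (-3)*2 + 5*(-4)
= 4 + 10 + 20 + (-6) + (-20) = 8
|a|^2 = 2^2 + (-5)^2 + (-4)^2 + (-3)^2 + 5^2 = 79
|b|^2 = 2^2 + (-2)^2 + (-5)^2 + 2^2 + (-4)^2 = 53
(a.b)^2 = 8^2 = 64
|a|^2 * |b|^2 = 79 * 53 = 4187
Result = 64 - 4187 = -4123


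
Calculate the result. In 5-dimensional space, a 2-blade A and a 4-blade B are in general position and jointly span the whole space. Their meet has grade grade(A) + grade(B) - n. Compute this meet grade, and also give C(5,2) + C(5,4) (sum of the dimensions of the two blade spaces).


Meet grade = grade(A) + grade(B) - n
= 2 + 4 - 5 = 1
C(5,2) = 10
C(5,4) = 5
dim_A + dim_B = 10 + 5 = 15


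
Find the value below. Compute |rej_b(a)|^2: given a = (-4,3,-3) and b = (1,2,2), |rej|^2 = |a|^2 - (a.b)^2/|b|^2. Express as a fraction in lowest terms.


|a|^2 = (-4)^2 + 3^2 + (-3)^2 = 34
|b|^2 = 1^2 + 2^2 + 2^2 = 9
a . b = (-4)*1 + 3*2 + (-3)*2 = -4
(a.b)^2 = (-4)^2 = 16
|rej|^2 = 34 - 16/9
= (306 - 16)/9
= 290/9
In lowest terms: 290/9


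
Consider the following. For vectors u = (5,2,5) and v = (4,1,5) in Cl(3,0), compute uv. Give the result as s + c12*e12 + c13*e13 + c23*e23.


In Cl(3,0): e_i^2 = 1, e_ie_j = -e_je_i for i != j.
Scalar part = u . v = 5*4 + 2*1 + 5*5
= 20 + 2 + 25 = 47
e12 coeff = 5*1 - 2*4 = 5 - 8 = -3
e13 coeff = 5*5 - 5*4 = 25 - 20 = 5
e23 coeff = 2*5 - 5*1 = 10 - 5 = 5
uv = 47 - 3*e12 + 5*e13 + 5*e23


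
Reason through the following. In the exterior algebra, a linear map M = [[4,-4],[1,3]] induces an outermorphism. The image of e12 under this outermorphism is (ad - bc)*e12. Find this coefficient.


The outermorphism of a linear map f sends e1^e2 to f(e1)^f(e2).
f(e1) = 4*e1 + 1*e2
f(e2) = -4*e1 + 3*e2
f(e1) ^ f(e2) = (4*e1 + 1*e2) ^ (-4*e1 + 3*e2)
= 4*3*e12 + 1*(-4)*e21
= (12 - (-4))*e12
= 16*e12
Coefficient = 16


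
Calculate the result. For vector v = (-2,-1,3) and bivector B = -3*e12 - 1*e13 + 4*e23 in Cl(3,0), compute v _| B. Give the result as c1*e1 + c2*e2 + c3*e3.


Left contraction v _| B = <vB>_1 (grade-1 part of the geometric product vB).
Using e1_|e12 = e2, e2_|e12 = -e1, e1_|e13 = e3, e3_|e13 = -e1, e2_|e23 = e3, e3_|e23 = -e2:
e1 coeff: -v2*b12 - v3*b13 = -(-1)*(-3) - (3)*(-1) = 0
e2 coeff: v1*b12 - v3*b23 = (-2)*(-3) - (3)*(4) = -6
e3 coeff: v1*b13 + v2*b23 = (-2)*(-1) + (-1)*(4) = -2
v _| B = 0*e1 - 6*e2 - 2*e3


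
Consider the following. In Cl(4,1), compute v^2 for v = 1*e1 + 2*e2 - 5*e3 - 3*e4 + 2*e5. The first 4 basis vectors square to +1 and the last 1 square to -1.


v^2 = sum of c_i^2 * e_i^2
Positive signature terms (e_i^2 = +1): 1^2 + 2^2 + (-5)^2 + (-3)^2 = 39
Negative signature terms (e_j^2 = -1): 2^2 = 4
v^2 = 39 - 4 = 35


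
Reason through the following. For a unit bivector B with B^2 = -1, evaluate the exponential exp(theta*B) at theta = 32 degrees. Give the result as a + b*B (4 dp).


For a unit bivector B with B^2 = -1, the exponential series gives
e^(theta*B) = cos(theta) + sin(theta)*B (the GA analogue of Euler's formula).
theta = 32 degrees = 0.558505 rad
cos(32 deg) = 0.8480
sin(32 deg) = 0.5299
exp(theta*B) = 0.8480 + 0.5299*B


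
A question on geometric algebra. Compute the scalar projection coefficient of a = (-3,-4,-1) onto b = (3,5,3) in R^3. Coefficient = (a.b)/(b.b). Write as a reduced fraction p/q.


Projection coefficient = (a . b) / (b . b)
a . b = (-3)*3 + (-4)*5 + (-1)*3
= -9 + (-20) + (-3) = -32
b . b = 3^2 + 5^2 + 3^2
= 9 + 25 + 9 = 43
Coefficient = -32/43
In lowest terms: -32/43


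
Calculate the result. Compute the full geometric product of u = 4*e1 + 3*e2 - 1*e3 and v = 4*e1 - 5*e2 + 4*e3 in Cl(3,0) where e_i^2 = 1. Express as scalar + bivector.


In Cl(3,0): e_i^2 = 1, e_ie_j = -e_je_i for i != j.
Scalar part = u . v = 4*4 + 3*(-5) + (-1)*4
= 16 + (-15) + (-4) = -3
e12 coeff = 4*(-5) - 3*4 = -20 - 12 = -32
e13 coeff = 4*4 - (-1)*4 = 16 - (-4) = 20
e23 coeff = 3*4 - (-1)*(-5) = 12 - 5 = 7
uv = -3 - 32*e12 + 20*e13 + 7*e23


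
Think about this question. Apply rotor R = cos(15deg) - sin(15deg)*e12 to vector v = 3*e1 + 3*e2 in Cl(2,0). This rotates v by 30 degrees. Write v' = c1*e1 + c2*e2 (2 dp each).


Rotor R = cos(15deg) - sin(15deg)*e12
Rotation angle theta = 2 * 15 = 30 degrees
v' = R*v*~R rotates v by theta.
cos(30deg) = 0.8660, sin(30deg) = 0.5000
v'_1 = 3*cos(30deg) - 3*sin(30deg)
= 3*0.8660 - 3*0.5000
= 1.10
v'_2 = 3*sin(30deg) + 3*cos(30deg)
= 3*0.5000 + 3*0.8660
= 4.10
v' = 1.10*e1 + 4.10*e2


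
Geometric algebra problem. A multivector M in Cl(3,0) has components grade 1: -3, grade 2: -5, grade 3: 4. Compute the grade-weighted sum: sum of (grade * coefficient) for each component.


Grade-weighted sum = sum of grade_k * coefficient_k
1*(-3) = -3
2*(-5) = -10
3*4 = 12
Total = -3 + (-10) + 12 = -1


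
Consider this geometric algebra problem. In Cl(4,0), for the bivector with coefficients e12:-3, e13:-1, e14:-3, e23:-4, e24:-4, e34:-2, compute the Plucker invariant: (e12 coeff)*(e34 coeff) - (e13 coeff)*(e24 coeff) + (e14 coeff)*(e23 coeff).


Plucker relation: af - be + cd
a*f = (-3)*(-2) = 6
b*e = (-1)*(-4) = 4
c*d = (-3)*(-4) = 12
af - be + cd = 6 - 4 + 12
= 14


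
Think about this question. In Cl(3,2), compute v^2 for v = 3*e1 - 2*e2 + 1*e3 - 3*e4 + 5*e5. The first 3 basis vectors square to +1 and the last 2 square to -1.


v^2 = sum of c_i^2 * e_i^2
Positive signature terms (e_i^2 = +1): 3^2 + (-2)^2 + 1^2 = 14
Negative signature terms (e_j^2 = -1): (-3)^2 + 5^2 = 34
v^2 = 14 - 34 = -20


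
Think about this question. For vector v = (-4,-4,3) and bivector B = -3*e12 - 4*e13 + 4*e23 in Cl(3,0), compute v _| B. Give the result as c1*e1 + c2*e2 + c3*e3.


Left contraction v _| B = <vB>_1 (grade-1 part of the geometric product vB).
Using e1_|e12 = e2, e2_|e12 = -e1, e1_|e13 = e3, e3_|e13 = -e1, e2_|e23 = e3, e3_|e23 = -e2:
e1 coeff: -v2*b12 - v3*b13 = -(-4)*(-3) - (3)*(-4) = 0
e2 coeff: v1*b12 - v3*b23 = (-4)*(-3) - (3)*(4) = 0
e3 coeff: v1*b13 + v2*b23 = (-4)*(-4) + (-4)*(4) = 0
v _| B = 0*e1 + 0*e2 + 0*e3


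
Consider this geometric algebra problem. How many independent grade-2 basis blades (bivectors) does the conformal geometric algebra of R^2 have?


The conformal model of R^2 uses Cl(3,1) with m = 2 + 2 = 4 generators.
Number of grade-2 blades = C(m, 2) = C(4, 2)
= 4*3/2 = 6


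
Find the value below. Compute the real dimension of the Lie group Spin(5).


Spin(n) double-covers SO(n); both have Lie algebra so(n) of dimension n(n-1)/2.
n = 5
n(n-1) = 5 * 4 = 20
dim Spin(5) = 20/2 = 10


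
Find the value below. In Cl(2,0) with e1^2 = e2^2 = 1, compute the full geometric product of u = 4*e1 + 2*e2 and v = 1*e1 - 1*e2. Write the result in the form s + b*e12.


Expand: (4*e1 + 2*e2)(1*e1 - 1*e2)
= 4*1*e1e1 + 4*(-1)*e1e2 + 2*1*e2e1 + 2*(-1)*e2e2
Using e1^2 = e2^2 = 1, e2e1 = -e1e2:
Scalar part s = 4*1 + 2*(-1) = 4 + (-2) = 2
Bivector part b = 4*(-1) - 2*1 = -4 - 2 = -6
uv = 2 - 6*e12


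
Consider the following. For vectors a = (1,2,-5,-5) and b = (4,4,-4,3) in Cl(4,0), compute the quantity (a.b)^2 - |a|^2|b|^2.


a . b = 1*4 + 2*4 + (-5)*(-4) + (-5)*3
= 4 + 8 + 20 + (-15) = 17
|a|^2 = 1^2 + 2^2 + (-5)^2 + (-5)^2 = 55
|b|^2 = 4^2 + 4^2 + (-4)^2 + 3^2 = 57
(a.b)^2 = 17^2 = 289
|a|^2 * |b|^2 = 55 * 57 = 3135
Result = 289 - 3135 = -2846


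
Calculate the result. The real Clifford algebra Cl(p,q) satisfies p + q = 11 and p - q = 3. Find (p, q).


We need p + q = 11 and p - q = 3.
Adding: 2p = 11 + 3 = 14, so p = 7.
Then q = 11 - 7 = 4.
(p, q) = (7, 4)


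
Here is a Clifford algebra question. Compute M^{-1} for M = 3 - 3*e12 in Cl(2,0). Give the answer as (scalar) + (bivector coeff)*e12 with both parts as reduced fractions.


M = 3 - 3*e12, where e12^2 = -1.
Since M commutes with its reverse ~M = a - b*e12, M * ~M = a^2 - b^2*e12^2 = a^2 + b^2.
So M^{-1} = ~M / (a^2 + b^2) = (a - b*e12)/(a^2 + b^2).
a^2 + b^2 = 9 + 9 = 18
Scalar part = 3/18 = 1/6
Bivector coeff = 3/18 = 1/6
M^{-1} = 1/6 + 1/6*e12


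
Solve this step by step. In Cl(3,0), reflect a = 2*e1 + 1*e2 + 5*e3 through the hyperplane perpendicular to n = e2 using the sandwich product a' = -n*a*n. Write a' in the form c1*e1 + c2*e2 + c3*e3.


Reflection formula: a' = -n*a*n, with n = e2 (unit vector, n^2 = 1).
For reflection through hyperplane perp to e2:
The component along e2 flips sign, others stay.
a = (2, 1, 5)
a' = (2, -1, 5)
a' = 2*e1 - 1*e2 + 5*e3


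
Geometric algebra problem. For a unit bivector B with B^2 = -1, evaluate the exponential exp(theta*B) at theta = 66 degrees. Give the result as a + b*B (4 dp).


For a unit bivector B with B^2 = -1, the exponential series gives
e^(theta*B) = cos(theta) + sin(theta)*B (the GA analogue of Euler's formula).
theta = 66 degrees = 1.151917 rad
cos(66 deg) = 0.4067
sin(66 deg) = 0.9135
exp(theta*B) = 0.4067 + 0.9135*B


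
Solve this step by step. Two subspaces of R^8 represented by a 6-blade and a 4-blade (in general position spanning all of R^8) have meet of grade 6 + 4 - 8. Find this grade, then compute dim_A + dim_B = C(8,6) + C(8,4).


Meet grade = grade(A) + grade(B) - n
= 6 + 4 - 8 = 2
C(8,6) = 28
C(8,4) = 70
dim_A + dim_B = 28 + 70 = 98


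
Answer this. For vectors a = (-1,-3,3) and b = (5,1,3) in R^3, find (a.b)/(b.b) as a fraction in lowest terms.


Projection coefficient = (a . b) / (b . b)
a . b = (-1)*5 + (-3)*1 + 3*3
= -5 + (-3) + 9 = 1
b . b = 5^2 + 1^2 + 3^2
= 25 + 1 + 9 = 35
Coefficient = 1/35
In lowest terms: 1/35


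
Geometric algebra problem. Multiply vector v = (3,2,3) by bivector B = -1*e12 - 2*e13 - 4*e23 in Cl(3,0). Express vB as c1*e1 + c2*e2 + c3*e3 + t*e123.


vB has grade-1 (vector) and grade-3 (trivector) parts: vB = (v _| B) + (v ^ B).
Vector part <vB>_1:
  e1: -v2*b12 - v3*b13 = -(2)*(-1) - (3)*(-2) = 8
  e2: v1*b12 - v3*b23 = (3)*(-1) - (3)*(-4) = 9
  e3: v1*b13 + v2*b23 = (3)*(-2) + (2)*(-4) = -14
Trivector part <vB>_3:
  e123: v1*b23 - v2*b13 + v3*b12 = (3)*(-4) - (2)*(-2) + (3)*(-1) = -11
vB = 8*e1 + 9*e2 - 14*e3 - 11*e123


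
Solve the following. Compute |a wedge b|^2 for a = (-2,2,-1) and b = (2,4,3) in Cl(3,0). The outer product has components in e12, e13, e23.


a wedge b = (a1*b2 - a2*b1)*e12 + (a1*b3 - a3*b1)*e13 + (a2*b3 - a3*b2)*e23
e12 coeff: (-2)*4 - 2*2 = -8 - 4 = -12
e13 coeff: (-2)*3 - (-1)*2 = -6 - (-2) = -4
e23 coeff: 2*3 - (-1)*4 = 6 - (-4) = 10
|a wedge b|^2 = (-12)^2 + (-4)^2 + 10^2
= 144 + 16 + 100
= 260


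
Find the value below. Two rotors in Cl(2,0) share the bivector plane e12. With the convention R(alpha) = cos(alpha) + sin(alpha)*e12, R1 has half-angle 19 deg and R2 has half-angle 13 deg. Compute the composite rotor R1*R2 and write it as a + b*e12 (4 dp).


Same-plane rotors commute and their half-angles add:
R1*R2 = cos(a1 + a2) + sin(a1 + a2)*e12.
a1 + a2 = 19 + 13 = 32 deg
cos(32 deg) = 0.8480
sin(32 deg) = 0.5299
R1*R2 = 0.8480 + 0.5299*e12


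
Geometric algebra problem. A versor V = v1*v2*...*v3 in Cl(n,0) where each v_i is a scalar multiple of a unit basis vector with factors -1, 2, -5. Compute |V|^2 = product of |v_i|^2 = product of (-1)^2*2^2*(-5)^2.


Each vector v_i has |v_i|^2 = s_i^2
Squared scales: (-1)^2 = 1, 2^2 = 4, (-5)^2 = 25
|V|^2 = 1 * 4 * 25
= 100


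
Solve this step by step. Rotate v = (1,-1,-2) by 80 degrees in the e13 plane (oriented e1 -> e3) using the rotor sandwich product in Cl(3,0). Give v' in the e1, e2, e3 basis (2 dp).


Rotor R = cos(40deg) - sin(40deg)*e13
Rotation angle theta = 2 * 40 = 80 degrees in the e13 plane (e1 -> e3).
The component perpendicular to the plane (e2) is invariant: v'_2 = v2 = -1.00
cos(80deg) = 0.1736, sin(80deg) = 0.9848
v'_1 = v1*cos(theta) - v3*sin(theta) = 1*0.1736 - (-2)*0.9848 = 2.14
v'_3 = v1*sin(theta) + v3*cos(theta) = 1*0.9848 + (-2)*0.1736 = 0.64
v' = 2.14*e1 - 1.00*e2 + 0.64*e3


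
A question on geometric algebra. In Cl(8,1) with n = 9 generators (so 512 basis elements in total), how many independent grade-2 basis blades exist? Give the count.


Number of grade-k basis blades in Cl(p,q) with n = p + q is C(n, k).
n = 8 + 1 = 9
C(9, 2) = 9! / (2! * 7!)
= 362880 / (2 * 5040)
= 36


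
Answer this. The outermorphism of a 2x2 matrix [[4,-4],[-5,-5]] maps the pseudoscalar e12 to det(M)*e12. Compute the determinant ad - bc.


The outermorphism of a linear map f sends e1^e2 to f(e1)^f(e2).
f(e1) = 4*e1 - 5*e2
f(e2) = -4*e1 - 5*e2
f(e1) ^ f(e2) = (4*e1 - 5*e2) ^ (-4*e1 - 5*e2)
= 4*(-5)*e12 + (-5)*(-4)*e21
= (-20 - 20)*e12
= -40*e12
Coefficient = -40


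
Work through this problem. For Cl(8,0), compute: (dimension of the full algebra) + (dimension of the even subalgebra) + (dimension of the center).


n = 8 + 0 = 8
Total dim = 2^8 = 256
Even subalgebra dim = 2^7 = 128
n is even, so center dim = 1
Sum = 256 + 128 + 1 = 385


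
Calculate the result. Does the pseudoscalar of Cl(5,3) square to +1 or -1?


The pseudoscalar I = e1...e_n (product of all n generators) of Cl(p,q) satisfies I^2 = (-1)^(q + n(n-1)/2).
p = 5, q = 3, n = p + q = 8
n(n-1)/2 = 8 * 7 / 2 = 28
Exponent = q + n(n-1)/2 = 3 + 28 = 31
I^2 = (-1)^31 = -1


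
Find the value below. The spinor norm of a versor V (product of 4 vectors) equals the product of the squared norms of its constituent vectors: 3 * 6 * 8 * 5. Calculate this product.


Spinor norm N(V) = |v1|^2 * |v2|^2 * ... * |v4|^2
= 3 * 6 * 8 * 5
Running product: 3, 18, 144, 720
N(V) = 720


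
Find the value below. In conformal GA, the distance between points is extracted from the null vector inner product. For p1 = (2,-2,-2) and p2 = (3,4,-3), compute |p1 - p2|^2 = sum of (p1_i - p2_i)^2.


p1 - p2 = (-1, -6, 1)
|p1 - p2|^2 = (-1)^2 + (-6)^2 + 1^2
= 1 + 36 + 1
= 38


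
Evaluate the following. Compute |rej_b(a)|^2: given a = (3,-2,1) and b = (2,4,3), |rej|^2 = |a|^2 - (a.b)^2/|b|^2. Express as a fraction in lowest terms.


|a|^2 = 3^2 + (-2)^2 + 1^2 = 14
|b|^2 = 2^2 + 4^2 + 3^2 = 29
a . b = 3*2 + (-2)*4 + 1*3 = 1
(a.b)^2 = 1^2 = 1
|rej|^2 = 14 - 1/29
= (406 - 1)/29
= 405/29
In lowest terms: 405/29


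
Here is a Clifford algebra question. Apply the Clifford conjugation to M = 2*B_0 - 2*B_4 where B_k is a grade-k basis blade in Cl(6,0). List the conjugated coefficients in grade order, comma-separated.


Clifford conjugate sign for grade k: (-1)^(k(k+1)/2)
Grade 0: (-1)^(0*1/2) = (-1)^0 = 1, coeff 2 -> 2
Grade 4: (-1)^(4*5/2) = (-1)^10 = 1, coeff -2 -> -2
Conjugated coefficients: 2, -2


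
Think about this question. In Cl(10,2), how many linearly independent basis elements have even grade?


Even subalgebra dimension = 2^(n-1)
n = 10 + 2 = 12
2^(12 - 1) = 2^11 = 2048
Verification: sum of C(12,k) for even k = 1 + 66 + 495 + 924 + 495 + 66 + 1 = 2048
Result = 2048


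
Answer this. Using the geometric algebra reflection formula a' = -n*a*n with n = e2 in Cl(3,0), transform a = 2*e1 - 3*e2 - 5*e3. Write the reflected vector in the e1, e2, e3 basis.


Reflection formula: a' = -n*a*n, with n = e2 (unit vector, n^2 = 1).
For reflection through hyperplane perp to e2:
The component along e2 flips sign, others stay.
a = (2, -3, -5)
a' = (2, 3, -5)
a' = 2*e1 + 3*e2 - 5*e3


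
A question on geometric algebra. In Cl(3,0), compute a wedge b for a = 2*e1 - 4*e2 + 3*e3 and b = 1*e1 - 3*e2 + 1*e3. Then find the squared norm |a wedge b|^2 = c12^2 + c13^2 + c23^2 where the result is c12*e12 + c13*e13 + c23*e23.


a wedge b = (a1*b2 - a2*b1)*e12 + (a1*b3 - a3*b1)*e13 + (a2*b3 - a3*b2)*e23
e12 coeff: 2*(-3) - (-4)*1 = -6 - (-4) = -2
e13 coeff: 2*1 - 3*1 = 2 - 3 = -1
e23 coeff: (-4)*1 - 3*(-3) = -4 - (-9) = 5
|a wedge b|^2 = (-2)^2 + (-1)^2 + 5^2
= 4 + 1 + 25
= 30


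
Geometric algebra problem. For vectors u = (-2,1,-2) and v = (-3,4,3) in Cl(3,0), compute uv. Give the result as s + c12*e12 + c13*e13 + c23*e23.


In Cl(3,0): e_i^2 = 1, e_ie_j = -e_je_i for i != j.
Scalar part = u . v = (-2)*(-3) + 1*4 + (-2)*3
= 6 + 4 + (-6) = 4
e12 coeff = (-2)*4 - 1*(-3) = -8 - (-3) = -5
e13 coeff = (-2)*3 - (-2)*(-3) = -6 - 6 = -12
e23 coeff = 1*3 - (-2)*4 = 3 - (-8) = 11
uv = 4 - 5*e12 - 12*e13 + 11*e23


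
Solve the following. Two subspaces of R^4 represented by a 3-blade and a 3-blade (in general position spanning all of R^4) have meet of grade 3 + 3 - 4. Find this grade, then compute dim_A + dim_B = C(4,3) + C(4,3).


Meet grade = grade(A) + grade(B) - n
= 3 + 3 - 4 = 2
C(4,3) = 4
C(4,3) = 4
dim_A + dim_B = 4 + 4 = 8


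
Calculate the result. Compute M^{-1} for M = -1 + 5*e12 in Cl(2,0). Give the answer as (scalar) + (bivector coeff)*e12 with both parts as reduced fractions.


M = -1 + 5*e12, where e12^2 = -1.
Since M commutes with its reverse ~M = a - b*e12, M * ~M = a^2 - b^2*e12^2 = a^2 + b^2.
So M^{-1} = ~M / (a^2 + b^2) = (a - b*e12)/(a^2 + b^2).
a^2 + b^2 = 1 + 25 = 26
Scalar part = -1/26 = -1/26
Bivector coeff = -5/26 = -5/26
M^{-1} = -1/26 - 5/26*e12


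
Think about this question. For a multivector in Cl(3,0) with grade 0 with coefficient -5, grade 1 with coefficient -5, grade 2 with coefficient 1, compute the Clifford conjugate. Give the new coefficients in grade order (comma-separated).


Clifford conjugate sign for grade k: (-1)^(k(k+1)/2)
Grade 0: (-1)^(0*1/2) = (-1)^0 = 1, coeff -5 -> -5
Grade 1: (-1)^(1*2/2) = (-1)^1 = -1, coeff -5 -> 5
Grade 2: (-1)^(2*3/2) = (-1)^3 = -1, coeff 1 -> -1
Conjugated coefficients: -5, 5, -1


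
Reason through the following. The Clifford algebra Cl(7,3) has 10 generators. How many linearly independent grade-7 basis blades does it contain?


Number of grade-k basis blades in Cl(p,q) with n = p + q is C(n, k).
n = 7 + 3 = 10
C(10, 7) = 10! / (7! * 3!)
= 3628800 / (5040 * 6)
= 120


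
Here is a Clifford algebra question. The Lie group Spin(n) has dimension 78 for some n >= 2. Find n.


dim Spin(n) = dim so(n) = n(n-1)/2.
Solve n(n-1)/2 = 78, i.e. n^2 - n - 156 = 0.
Discriminant = 1 + 8*78 = 625
n = (1 + sqrt(625))/2 = (1 + 25)/2 = 13


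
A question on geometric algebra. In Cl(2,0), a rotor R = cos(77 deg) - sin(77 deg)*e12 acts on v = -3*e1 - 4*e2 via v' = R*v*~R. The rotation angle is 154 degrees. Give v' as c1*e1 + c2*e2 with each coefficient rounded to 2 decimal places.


Rotor R = cos(77deg) - sin(77deg)*e12
Rotation angle theta = 2 * 77 = 154 degrees
v' = R*v*~R rotates v by theta.
cos(154deg) = -0.8988, sin(154deg) = 0.4384
v'_1 = -3*cos(154deg) - (-4)*sin(154deg)
= -3*(-0.8988) - (-4)*0.4384
= 4.45
v'_2 = -3*sin(154deg) + (-4)*cos(154deg)
= -3*0.4384 + (-4)*(-0.8988)
= 2.28
v' = 4.45*e1 + 2.28*e2


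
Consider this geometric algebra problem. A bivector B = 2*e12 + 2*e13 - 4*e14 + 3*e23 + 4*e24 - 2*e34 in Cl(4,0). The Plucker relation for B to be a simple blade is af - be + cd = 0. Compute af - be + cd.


Plucker relation: af - be + cd
a*f = 2*(-2) = -4
b*e = 2*4 = 8
c*d = (-4)*3 = -12
af - be + cd = -4 - 8 + (-12)
= -24


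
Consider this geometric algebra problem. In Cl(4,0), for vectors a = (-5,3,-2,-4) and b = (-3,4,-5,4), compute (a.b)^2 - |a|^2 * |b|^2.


a . b = (-5)*(-3) + 3*4 + (-2)*(-5) + (-4)*4
= 15 + 12 + 10 + (-16) = 21
|a|^2 = (-5)^2 + 3^2 + (-2)^2 + (-4)^2 = 54
|b|^2 = (-3)^2 + 4^2 + (-5)^2 + 4^2 = 66
(a.b)^2 = 21^2 = 441
|a|^2 * |b|^2 = 54 * 66 = 3564
Result = 441 - 3564 = -3123


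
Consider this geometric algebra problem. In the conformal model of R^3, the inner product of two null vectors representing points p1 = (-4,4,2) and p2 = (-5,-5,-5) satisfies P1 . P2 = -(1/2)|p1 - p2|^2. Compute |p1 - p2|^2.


p1 - p2 = (1, 9, 7)
|p1 - p2|^2 = 1^2 + 9^2 + 7^2
= 1 + 81 + 49
= 131


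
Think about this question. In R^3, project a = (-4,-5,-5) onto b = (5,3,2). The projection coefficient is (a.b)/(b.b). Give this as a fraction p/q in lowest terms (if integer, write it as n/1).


Projection coefficient = (a . b) / (b . b)
a . b = (-4)*5 + (-5)*3 + (-5)*2
= -20 + (-15) + (-10) = -45
b . b = 5^2 + 3^2 + 2^2
= 25 + 9 + 4 = 38
Coefficient = -45/38
In lowest terms: -45/38


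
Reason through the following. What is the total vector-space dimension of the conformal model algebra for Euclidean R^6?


The conformal model of R^6 uses Cl(7,1): the 6 Euclidean generators plus two extra orthogonal generators e+ (e+^2 = +1) and e- (e-^2 = -1), from which the null vectors e0, einf are built.
Number of generators m = 6 + 2 = 8.
dim Cl(p,q) = 2^m = 2^8 = 256


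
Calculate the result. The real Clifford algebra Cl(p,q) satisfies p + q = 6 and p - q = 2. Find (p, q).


We need p + q = 6 and p - q = 2.
Adding: 2p = 6 + 2 = 8, so p = 4.
Then q = 6 - 4 = 2.
(p, q) = (4, 2)


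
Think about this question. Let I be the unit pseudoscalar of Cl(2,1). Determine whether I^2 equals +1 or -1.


The pseudoscalar I = e1...e_n (product of all n generators) of Cl(p,q) satisfies I^2 = (-1)^(q + n(n-1)/2).
p = 2, q = 1, n = p + q = 3
n(n-1)/2 = 3 * 2 / 2 = 3
Exponent = q + n(n-1)/2 = 1 + 3 = 4
I^2 = (-1)^4 = +1


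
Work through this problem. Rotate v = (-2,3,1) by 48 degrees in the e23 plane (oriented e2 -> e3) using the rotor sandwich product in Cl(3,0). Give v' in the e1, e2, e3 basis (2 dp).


Rotor R = cos(24deg) - sin(24deg)*e23
Rotation angle theta = 2 * 24 = 48 degrees in the e23 plane (e2 -> e3).
The component perpendicular to the plane (e1) is invariant: v'_1 = v1 = -2.00
cos(48deg) = 0.6691, sin(48deg) = 0.7431
v'_2 = v2*cos(theta) - v3*sin(theta) = 3*0.6691 - 1*0.7431 = 1.26
v'_3 = v2*sin(theta) + v3*cos(theta) = 3*0.7431 + 1*0.6691 = 2.90
v' = -2.00*e1 + 1.26*e2 + 2.90*e3


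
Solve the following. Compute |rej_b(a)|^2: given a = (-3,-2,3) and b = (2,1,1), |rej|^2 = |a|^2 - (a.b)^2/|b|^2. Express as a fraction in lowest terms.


|a|^2 = (-3)^2 + (-2)^2 + 3^2 = 22
|b|^2 = 2^2 + 1^2 + 1^2 = 6
a . b = (-3)*2 + (-2)*1 + 3*1 = -5
(a.b)^2 = (-5)^2 = 25
|rej|^2 = 22 - 25/6
= (132 - 25)/6
= 107/6
In lowest terms: 107/6


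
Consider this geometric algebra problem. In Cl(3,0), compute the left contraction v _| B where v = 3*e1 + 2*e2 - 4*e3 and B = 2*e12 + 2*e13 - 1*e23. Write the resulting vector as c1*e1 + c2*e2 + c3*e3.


Left contraction v _| B = <vB>_1 (grade-1 part of the geometric product vB).
Using e1_|e12 = e2, e2_|e12 = -e1, e1_|e13 = e3, e3_|e13 = -e1, e2_|e23 = e3, e3_|e23 = -e2:
e1 coeff: -v2*b12 - v3*b13 = -(2)*(2) - (-4)*(2) = 4
e2 coeff: v1*b12 - v3*b23 = (3)*(2) - (-4)*(-1) = 2
e3 coeff: v1*b13 + v2*b23 = (3)*(2) + (2)*(-1) = 4
v _| B = 4*e1 + 2*e2 + 4*e3


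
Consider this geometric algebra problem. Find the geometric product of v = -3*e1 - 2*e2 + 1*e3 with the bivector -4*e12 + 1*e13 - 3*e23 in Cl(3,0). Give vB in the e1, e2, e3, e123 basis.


vB has grade-1 (vector) and grade-3 (trivector) parts: vB = (v _| B) + (v ^ B).
Vector part <vB>_1:
  e1: -v2*b12 - v3*b13 = -(-2)*(-4) - (1)*(1) = -9
  e2: v1*b12 - v3*b23 = (-3)*(-4) - (1)*(-3) = 15
  e3: v1*b13 + v2*b23 = (-3)*(1) + (-2)*(-3) = 3
Trivector part <vB>_3:
  e123: v1*b23 - v2*b13 + v3*b12 = (-3)*(-3) - (-2)*(1) + (1)*(-4) = 7
vB = -9*e1 + 15*e2 + 3*e3 + 7*e123


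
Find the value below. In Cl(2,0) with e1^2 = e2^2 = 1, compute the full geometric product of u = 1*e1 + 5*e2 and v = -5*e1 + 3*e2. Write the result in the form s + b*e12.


Expand: (1*e1 + 5*e2)(-5*e1 + 3*e2)
= 1*(-5)*e1e1 + 1*3*e1e2 + 5*(-5)*e2e1 + 5*3*e2e2
Using e1^2 = e2^2 = 1, e2e1 = -e1e2:
Scalar part s = 1*(-5) + 5*3 = -5 + 15 = 10
Bivector part b = 1*3 - 5*(-5) = 3 - (-25) = 28
uv = 10 + 28*e12


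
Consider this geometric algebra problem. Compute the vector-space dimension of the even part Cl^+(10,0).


Even subalgebra dimension = 2^(n-1)
n = 10 + 0 = 10
2^(10 - 1) = 2^9 = 512
Verification: sum of C(10,k) for even k = 1 + 45 + 210 + 210 + 45 + 1 = 512
Result = 512


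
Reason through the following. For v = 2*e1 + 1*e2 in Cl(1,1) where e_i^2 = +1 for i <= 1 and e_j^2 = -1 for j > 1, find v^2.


v^2 = sum of c_i^2 * e_i^2
Positive signature terms (e_i^2 = +1): 2^2 = 4
Negative signature terms (e_j^2 = -1): 1^2 = 1
v^2 = 4 - 1 = 3


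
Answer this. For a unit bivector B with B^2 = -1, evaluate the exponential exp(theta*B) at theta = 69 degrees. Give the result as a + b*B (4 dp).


For a unit bivector B with B^2 = -1, the exponential series gives
e^(theta*B) = cos(theta) + sin(theta)*B (the GA analogue of Euler's formula).
theta = 69 degrees = 1.204277 rad
cos(69 deg) = 0.3584
sin(69 deg) = 0.9336
exp(theta*B) = 0.3584 + 0.9336*B


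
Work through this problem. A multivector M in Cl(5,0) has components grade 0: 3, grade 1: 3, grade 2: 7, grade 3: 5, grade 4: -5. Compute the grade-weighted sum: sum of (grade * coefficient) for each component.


Grade-weighted sum = sum of grade_k * coefficient_k
0*3 = 0
1*3 = 3
2*7 = 14
3*5 = 15
4*(-5) = -20
Total = 0 + 3 + 14 + 15 + (-20) = 12


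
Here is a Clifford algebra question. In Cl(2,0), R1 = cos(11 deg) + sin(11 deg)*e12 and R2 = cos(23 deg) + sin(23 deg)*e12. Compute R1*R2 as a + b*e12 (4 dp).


Same-plane rotors commute and their half-angles add:
R1*R2 = cos(a1 + a2) + sin(a1 + a2)*e12.
a1 + a2 = 11 + 23 = 34 deg
cos(34 deg) = 0.8290
sin(34 deg) = 0.5592
R1*R2 = 0.8290 + 0.5592*e12


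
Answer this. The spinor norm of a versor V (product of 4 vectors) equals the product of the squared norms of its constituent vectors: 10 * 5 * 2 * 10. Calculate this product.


Spinor norm N(V) = |v1|^2 * |v2|^2 * ... * |v4|^2
= 10 * 5 * 2 * 10
Running product: 10, 50, 100, 1000
N(V) = 1000


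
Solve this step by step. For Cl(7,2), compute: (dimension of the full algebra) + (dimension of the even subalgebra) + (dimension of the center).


n = 7 + 2 = 9
Total dim = 2^9 = 512
Even subalgebra dim = 2^8 = 256
n is odd, so center dim = 2
Sum = 512 + 256 + 2 = 770


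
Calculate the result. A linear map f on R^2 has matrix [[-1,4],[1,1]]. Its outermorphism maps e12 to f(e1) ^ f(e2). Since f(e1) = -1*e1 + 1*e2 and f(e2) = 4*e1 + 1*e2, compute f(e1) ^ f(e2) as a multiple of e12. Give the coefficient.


The outermorphism of a linear map f sends e1^e2 to f(e1)^f(e2).
f(e1) = -1*e1 + 1*e2
f(e2) = 4*e1 + 1*e2
f(e1) ^ f(e2) = (-1*e1 + 1*e2) ^ (4*e1 + 1*e2)
= (-1)*1*e12 + 1*4*e21
= (-1 - 4)*e12
= -5*e12
Coefficient = -5


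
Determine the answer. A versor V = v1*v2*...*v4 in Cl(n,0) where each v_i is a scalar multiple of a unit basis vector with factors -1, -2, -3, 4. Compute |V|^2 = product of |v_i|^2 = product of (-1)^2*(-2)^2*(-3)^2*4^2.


Each vector v_i has |v_i|^2 = s_i^2
Squared scales: (-1)^2 = 1, (-2)^2 = 4, (-3)^2 = 9, 4^2 = 16
|V|^2 = 1 * 4 * 9 * 16
= 576


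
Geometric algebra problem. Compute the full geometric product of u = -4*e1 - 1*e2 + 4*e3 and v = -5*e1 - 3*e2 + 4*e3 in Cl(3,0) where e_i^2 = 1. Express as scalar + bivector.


In Cl(3,0): e_i^2 = 1, e_ie_j = -e_je_i for i != j.
Scalar part = u . v = (-4)*(-5) + (-1)*(-3) + 4*4
= 20 + 3 + 16 = 39
e12 coeff = (-4)*(-3) - (-1)*(-5) = 12 - 5 = 7
e13 coeff = (-4)*4 - 4*(-5) = -16 - (-20) = 4
e23 coeff = (-1)*4 - 4*(-3) = -4 - (-12) = 8
uv = 39 + 7*e12 + 4*e13 + 8*e23


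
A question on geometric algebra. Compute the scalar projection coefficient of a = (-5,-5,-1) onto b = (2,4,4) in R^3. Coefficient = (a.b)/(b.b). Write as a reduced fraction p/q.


Projection coefficient = (a . b) / (b . b)
a . b = (-5)*2 + (-5)*4 + (-1)*4
= -10 + (-20) + (-4) = -34
b . b = 2^2 + 4^2 + 4^2
= 4 + 16 + 16 = 36
Coefficient = -34/36
In lowest terms: -17/18


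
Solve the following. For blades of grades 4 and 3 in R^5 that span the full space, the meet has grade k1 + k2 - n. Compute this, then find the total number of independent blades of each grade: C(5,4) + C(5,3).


Meet grade = grade(A) + grade(B) - n
= 4 + 3 - 5 = 2
C(5,4) = 5
C(5,3) = 10
dim_A + dim_B = 5 + 10 = 15


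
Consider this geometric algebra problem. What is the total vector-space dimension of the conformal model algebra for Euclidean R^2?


The conformal model of R^2 uses Cl(3,1): the 2 Euclidean generators plus two extra orthogonal generators e+ (e+^2 = +1) and e- (e-^2 = -1), from which the null vectors e0, einf are built.
Number of generators m = 2 + 2 = 4.
dim Cl(p,q) = 2^m = 2^4 = 16


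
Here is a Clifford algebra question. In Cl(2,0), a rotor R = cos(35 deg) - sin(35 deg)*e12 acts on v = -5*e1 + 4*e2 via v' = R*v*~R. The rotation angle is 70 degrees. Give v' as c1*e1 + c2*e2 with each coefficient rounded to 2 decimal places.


Rotor R = cos(35deg) - sin(35deg)*e12
Rotation angle theta = 2 * 35 = 70 degrees
v' = R*v*~R rotates v by theta.
cos(70deg) = 0.3420, sin(70deg) = 0.9397
v'_1 = -5*cos(70deg) - 4*sin(70deg)
= -5*0.3420 - 4*0.9397
= -5.47
v'_2 = -5*sin(70deg) + 4*cos(70deg)
= -5*0.9397 + 4*0.3420
= -3.33
v' = -5.47*e1 - 3.33*e2
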